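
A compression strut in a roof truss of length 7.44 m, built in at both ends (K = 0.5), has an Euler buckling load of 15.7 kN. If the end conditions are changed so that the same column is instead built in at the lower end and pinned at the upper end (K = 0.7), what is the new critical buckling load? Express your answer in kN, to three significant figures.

P_cr ≈ 8.01 kN

P_cr ∝ 1/K², so P_cr,new = P_cr,old × (K_old/K_new)² = 15.7 × (0.5/0.7)²
= 15.7 × 0.5102 = 8.01 kN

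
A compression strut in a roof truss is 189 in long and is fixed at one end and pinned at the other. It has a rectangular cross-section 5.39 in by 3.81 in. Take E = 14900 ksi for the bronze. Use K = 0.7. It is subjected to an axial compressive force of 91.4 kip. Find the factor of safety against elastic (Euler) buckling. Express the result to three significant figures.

n ≈ 2.28

Buckling occurs about the weak axis: I_min = h·b³/12 with b = 3.81 in (the shorter side).
I_min = 5.39×3.81³/12 = 24.84 in⁴
Effective length L_e = K·L = 0.7 × 189 = 132.3 in
P_cr = π²EI / L_e² = π² × 14900×10³ × 24.84 / 132.3² = 2.087×10^5 lb
Factor of safety n = P_cr / P = 208.71 / 91.4 = 2.28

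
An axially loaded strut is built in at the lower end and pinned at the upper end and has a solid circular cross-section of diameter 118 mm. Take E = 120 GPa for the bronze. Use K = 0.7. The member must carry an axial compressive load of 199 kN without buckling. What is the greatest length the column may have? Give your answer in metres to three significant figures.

L_max ≈ 10.8 m

I = πd⁴/64 = π×118⁴/64 = 9.517×10^6 mm⁴
I = 9.517×10^-6 m⁴
At the buckling limit P_cr = P = 1.990×10^5 N
From P_cr = π²EI/(K·L)²:  L = (1/K)·√(π²EI/P_cr) = (1/0.7)·√(π²×1.20×10^11×9.517×10^-6/1.990×10^5)
L = 10.8 m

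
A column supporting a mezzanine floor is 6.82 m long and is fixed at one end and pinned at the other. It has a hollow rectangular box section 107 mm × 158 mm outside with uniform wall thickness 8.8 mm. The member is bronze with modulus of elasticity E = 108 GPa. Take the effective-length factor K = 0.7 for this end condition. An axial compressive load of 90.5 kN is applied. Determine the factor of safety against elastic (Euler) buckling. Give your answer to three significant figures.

n ≈ 4.02

Inner dimensions: h_i = 158 − 2×8.8 = 140.4 mm, b_i = 107 − 2×8.8 = 89.40 mm
Weak-axis I_min = (h_o·b_o³ − h_i·b_i³)/12 with b_o = 107, b_i = 89.40 mm (shorter outer/inner sides).
I_min = (158×107³ − 140.4×89.40³)/12 = 7.770×10^6 mm⁴
I = 7.770×10^6 mm⁴ = 7.770×10^-6 m⁴
Effective length L_e = K·L = 0.7 × 6.82 = 4.774 m
P_cr = π²EI / L_e² = π² × 108×10⁹ × 7.770×10^-6 / 4.774² = 3.634×10^5 N
Factor of safety n = P_cr / P = 363.39 / 90.5 = 4.02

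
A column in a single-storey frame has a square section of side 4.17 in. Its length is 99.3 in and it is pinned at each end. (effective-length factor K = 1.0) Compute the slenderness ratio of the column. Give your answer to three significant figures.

λ ≈ 82.5

For a square r = a/√12 = 4.17/√12 = 1.204 in
L_e = K·L = 1 × 99.3 = 99.30 in
λ = L_e / r_min = 99.300 / 1.204 = 82.5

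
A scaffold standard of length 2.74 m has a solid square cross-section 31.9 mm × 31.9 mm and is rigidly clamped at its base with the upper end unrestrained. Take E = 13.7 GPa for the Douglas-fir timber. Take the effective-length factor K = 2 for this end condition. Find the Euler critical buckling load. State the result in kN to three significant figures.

P_cr ≈ 0.389 kN

I = a⁴/12 = 31.9⁴/12 = 8.629×10^4 mm⁴
I = 8.629×10^4 mm⁴ = 8.629×10^-8 m⁴
Effective length L_e = K·L = 2 × 2.74 = 5.480 m
P_cr = π²EI / L_e² = π² × 13.7×10⁹ × 8.629×10^-8 / 5.480² = 388.5 N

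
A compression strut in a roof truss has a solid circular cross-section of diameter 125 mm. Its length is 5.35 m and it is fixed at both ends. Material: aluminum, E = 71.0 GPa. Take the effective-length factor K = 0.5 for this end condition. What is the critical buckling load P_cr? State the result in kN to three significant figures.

P_cr ≈ 1170 kN

I = πd⁴/64 = π×125⁴/64 = 1.198×10^7 mm⁴
I = 1.198×10^7 mm⁴ = 1.198×10^-5 m⁴
Effective length L_e = K·L = 0.5 × 5.35 = 2.675 m
P_cr = π²EI / L_e² = π² × 71.0×10⁹ × 1.198×10^-5 / 2.675² = 1.174×10^6 N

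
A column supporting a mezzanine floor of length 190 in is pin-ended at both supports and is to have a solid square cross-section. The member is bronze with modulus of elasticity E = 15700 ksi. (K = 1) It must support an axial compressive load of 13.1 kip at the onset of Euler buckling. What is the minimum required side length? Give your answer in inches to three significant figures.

a ≈ 2.46 in

L_e = K·L = 1 × 190 = 190.0 in
Required I = P_cr·L_e²/(π²E) = 1.310×10^4 × 190.0² / (π² × 1.57×10^7) = 3.052 in⁴
Solid square: I = a⁴/12  ⇒  a = (12I)^(1/4) = (12×3.052)^(1/4) = 2.46 in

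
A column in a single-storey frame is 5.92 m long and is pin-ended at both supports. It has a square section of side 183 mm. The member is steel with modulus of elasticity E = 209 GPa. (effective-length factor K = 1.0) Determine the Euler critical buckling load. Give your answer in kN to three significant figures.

P_cr ≈ 5500 kN

I = a⁴/12 = 183⁴/12 = 9.346×10^7 mm⁴
I = 9.346×10^7 mm⁴ = 9.346×10^-5 m⁴
Effective length L_e = K·L = 1 × 5.92 = 5.920 m
P_cr = π²EI / L_e² = π² × 209×10⁹ × 9.346×10^-5 / 5.920² = 5.501×10^6 N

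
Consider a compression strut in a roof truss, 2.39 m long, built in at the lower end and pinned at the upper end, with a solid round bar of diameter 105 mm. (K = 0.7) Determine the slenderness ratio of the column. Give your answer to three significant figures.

λ ≈ 63.7

For a solid circle r = d/4 = 105/4 = 26.25 mm
L_e = K·L = 0.7 × 2.39 m = 1.673 m = 1673.0 mm
λ = L_e / r_min = 1673.0 / 26.25 = 63.7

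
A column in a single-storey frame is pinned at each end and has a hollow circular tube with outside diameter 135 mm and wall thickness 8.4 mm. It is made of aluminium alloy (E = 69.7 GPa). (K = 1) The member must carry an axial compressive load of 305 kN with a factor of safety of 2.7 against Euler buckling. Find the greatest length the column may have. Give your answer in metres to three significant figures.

Inner diameter d_i = 135 − 2×8.4 = 118.2 mm
I = π(d_o⁴ − d_i⁴)/64 = π(135⁴ − 118.2⁴)/64 = 6.723×10^6 mm⁴
I = 6.723×10^-6 m⁴
Required critical load P_cr = n·P = 2.7 × 305 = 823.5 kN = 8.235×10^5 N
From P_cr = π²EI/(K·L)²:  L = (1/K)·√(π²EI/P_cr) = (1/1)·√(π²×6.97×10^10×6.723×10^-6/8.235×10^5)
L = 2.37 m

L_max ≈ 2.37 m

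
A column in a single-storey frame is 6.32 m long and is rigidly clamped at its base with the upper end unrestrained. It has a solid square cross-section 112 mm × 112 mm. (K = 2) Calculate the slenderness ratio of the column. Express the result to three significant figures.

I = a⁴/12 = 112⁴/12 = 1.311×10^7 mm⁴
A = 1.254×10^4 mm²;  r_min = √(I/A) = √(1.311×10^7/1.254×10^4) = 32.33 mm
L_e = K·L = 2 × 6.32 m = 12.64 m = 12640 mm
λ = L_e / r_min = 12640 / 32.33 = 391

λ ≈ 391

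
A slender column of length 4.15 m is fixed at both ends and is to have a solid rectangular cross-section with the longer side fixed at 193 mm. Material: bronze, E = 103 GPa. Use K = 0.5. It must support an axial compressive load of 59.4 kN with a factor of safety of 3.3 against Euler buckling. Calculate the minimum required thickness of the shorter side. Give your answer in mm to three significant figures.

Required P_cr = n·P = 3.3 × 59.4 = 196.0 kN
L_e = K·L = 0.5 × 4.15 = 2.075 m
Required I = P_cr·L_e²/(π²E) = 1.960×10^5 × 2.075² / (π² × 1.03×10^11) = 8.302×10^-7 m⁴
I_req = 8.302×10^5 mm⁴
Rectangle, weak axis: I_min = h·b³/12 with h = 193 mm fixed  ⇒  b = (12I/h)^(1/3) = 37.2 mm

b ≈ 37.2 mm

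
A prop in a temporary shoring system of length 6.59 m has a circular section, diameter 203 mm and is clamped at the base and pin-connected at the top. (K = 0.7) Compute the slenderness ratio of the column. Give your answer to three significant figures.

For a solid circle r = d/4 = 203/4 = 50.75 mm
L_e = K·L = 0.7 × 6.59 m = 4.613 m = 4613.0 mm
λ = L_e / r_min = 4613.0 / 50.75 = 90.9

λ ≈ 90.9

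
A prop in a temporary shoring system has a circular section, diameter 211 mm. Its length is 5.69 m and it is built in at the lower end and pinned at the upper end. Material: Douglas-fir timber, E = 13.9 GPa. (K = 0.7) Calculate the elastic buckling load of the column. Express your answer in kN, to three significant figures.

I = πd⁴/64 = π×211⁴/64 = 9.730×10^7 mm⁴
I = 9.730×10^7 mm⁴ = 9.730×10^-5 m⁴
Effective length L_e = K·L = 0.7 × 5.69 = 3.983 m
P_cr = π²EI / L_e² = π² × 13.9×10⁹ × 9.730×10^-5 / 3.983² = 8.414×10^5 N

P_cr ≈ 841 kN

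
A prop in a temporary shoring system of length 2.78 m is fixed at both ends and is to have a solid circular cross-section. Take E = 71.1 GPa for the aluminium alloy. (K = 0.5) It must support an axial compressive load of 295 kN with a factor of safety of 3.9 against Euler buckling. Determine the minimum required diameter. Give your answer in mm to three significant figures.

d ≈ 89.6 mm

Required P_cr = n·P = 3.9 × 295 = 1150 kN
L_e = K·L = 0.5 × 2.78 = 1.390 m
Required I = P_cr·L_e²/(π²E) = 1.151×10^6 × 1.390² / (π² × 7.11×10^10) = 3.168×10^-6 m⁴
I_req = 3.168×10^6 mm⁴
Solid circle: I = πd⁴/64  ⇒  d = (64I/π)^(1/4) = (64×3.168×10^6/π)^(1/4) = 89.6 mm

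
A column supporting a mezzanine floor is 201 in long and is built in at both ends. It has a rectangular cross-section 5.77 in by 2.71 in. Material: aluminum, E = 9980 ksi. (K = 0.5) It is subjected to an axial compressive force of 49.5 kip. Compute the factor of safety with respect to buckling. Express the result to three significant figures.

Buckling occurs about the weak axis: I_min = h·b³/12 with b = 2.71 in (the shorter side).
I_min = 5.77×2.71³/12 = 9.570 in⁴
Effective length L_e = K·L = 0.5 × 201 = 100.5 in
P_cr = π²EI / L_e² = π² × 9980×10³ × 9.570 / 100.5² = 9.333×10^4 lb
Factor of safety n = P_cr / P = 93.326 / 49.5 = 1.89

n ≈ 1.89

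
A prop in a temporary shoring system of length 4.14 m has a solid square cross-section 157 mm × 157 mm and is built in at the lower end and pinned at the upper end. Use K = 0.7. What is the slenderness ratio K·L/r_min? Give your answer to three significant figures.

For a square r = a/√12 = 157/√12 = 45.32 mm
L_e = K·L = 0.7 × 4.14 m = 2.898 m = 2898.0 mm
λ = L_e / r_min = 2898.0 / 45.32 = 63.9

λ ≈ 63.9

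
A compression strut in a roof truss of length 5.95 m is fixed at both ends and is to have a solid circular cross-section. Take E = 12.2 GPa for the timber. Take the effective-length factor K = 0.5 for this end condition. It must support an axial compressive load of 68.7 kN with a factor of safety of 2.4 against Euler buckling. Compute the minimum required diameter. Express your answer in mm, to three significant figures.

Required P_cr = n·P = 2.4 × 68.7 = 164.9 kN
L_e = K·L = 0.5 × 5.95 = 2.975 m
Required I = P_cr·L_e²/(π²E) = 1.649×10^5 × 2.975² / (π² × 1.22×10^10) = 1.212×10^-5 m⁴
I_req = 1.212×10^7 mm⁴
Solid circle: I = πd⁴/64  ⇒  d = (64I/π)^(1/4) = (64×1.212×10^7/π)^(1/4) = 125 mm

d ≈ 125 mm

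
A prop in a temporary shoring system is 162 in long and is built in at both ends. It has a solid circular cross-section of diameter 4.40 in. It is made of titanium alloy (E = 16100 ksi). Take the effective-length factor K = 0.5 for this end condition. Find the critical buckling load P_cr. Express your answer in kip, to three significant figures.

I = πd⁴/64 = π×4.40⁴/64 = 18.40 in⁴
Effective length L_e = K·L = 0.5 × 162 = 81.00 in
P_cr = π²EI / L_e² = π² × 16100×10³ × 18.40 / 81.00² = 4.456×10^5 lb

P_cr ≈ 446 kip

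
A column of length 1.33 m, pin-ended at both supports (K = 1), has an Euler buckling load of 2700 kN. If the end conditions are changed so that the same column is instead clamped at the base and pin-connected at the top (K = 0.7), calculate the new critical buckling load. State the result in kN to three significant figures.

P_cr ∝ 1/K², so P_cr,new = P_cr,old × (K_old/K_new)² = 2700 × (1/0.7)²
= 2700 × 2.041 = 5510 kN

P_cr ≈ 5510 kN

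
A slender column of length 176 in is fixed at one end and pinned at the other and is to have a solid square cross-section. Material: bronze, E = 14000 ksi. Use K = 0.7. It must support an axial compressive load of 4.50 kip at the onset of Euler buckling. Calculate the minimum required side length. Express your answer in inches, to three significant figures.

L_e = K·L = 0.7 × 176 = 123.2 in
Required I = P_cr·L_e²/(π²E) = 4.500×10^3 × 123.2² / (π² × 1.40×10^7) = 0.4943 in⁴
Solid square: I = a⁴/12  ⇒  a = (12I)^(1/4) = (12×0.4943)^(1/4) = 1.56 in

a ≈ 1.56 in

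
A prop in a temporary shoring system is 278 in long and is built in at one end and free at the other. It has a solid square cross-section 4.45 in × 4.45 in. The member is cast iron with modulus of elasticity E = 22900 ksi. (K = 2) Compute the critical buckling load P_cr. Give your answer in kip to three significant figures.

P_cr ≈ 23.9 kip

I = a⁴/12 = 4.45⁴/12 = 32.68 in⁴
Effective length L_e = K·L = 2 × 278 = 556.0 in
P_cr = π²EI / L_e² = π² × 22900×10³ × 32.68 / 556.0² = 2.389×10^4 lb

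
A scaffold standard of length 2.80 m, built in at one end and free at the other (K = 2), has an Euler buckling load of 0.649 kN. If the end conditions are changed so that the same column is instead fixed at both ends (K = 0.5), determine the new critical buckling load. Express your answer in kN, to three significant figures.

P_cr ∝ 1/K², so P_cr,new = P_cr,old × (K_old/K_new)² = 0.649 × (2/0.5)²
= 0.649 × 16.00 = 10.4 kN

P_cr ≈ 10.4 kN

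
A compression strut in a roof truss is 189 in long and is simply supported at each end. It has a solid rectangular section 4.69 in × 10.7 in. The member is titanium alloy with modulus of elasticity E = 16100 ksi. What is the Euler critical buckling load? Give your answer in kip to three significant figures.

P_cr ≈ 409 kip

Buckling occurs about the weak axis: I_min = h·b³/12 with b = 4.69 in (the shorter side).
I_min = 10.7×4.69³/12 = 91.99 in⁴
Effective length L_e = K·L = 1 × 189 = 189.0 in
P_cr = π²EI / L_e² = π² × 16100×10³ × 91.99 / 189.0² = 4.092×10^5 lb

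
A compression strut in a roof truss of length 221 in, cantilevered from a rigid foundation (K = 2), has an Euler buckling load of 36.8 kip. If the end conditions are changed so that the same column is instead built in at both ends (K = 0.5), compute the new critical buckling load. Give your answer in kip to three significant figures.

P_cr ∝ 1/K², so P_cr,new = P_cr,old × (K_old/K_new)² = 36.8 × (2/0.5)²
= 36.8 × 16.00 = 589 kip

P_cr ≈ 589 kip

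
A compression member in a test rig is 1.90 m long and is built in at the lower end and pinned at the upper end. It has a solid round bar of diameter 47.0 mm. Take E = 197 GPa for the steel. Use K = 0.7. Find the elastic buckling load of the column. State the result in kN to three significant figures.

P_cr ≈ 263 kN

I = πd⁴/64 = π×47.0⁴/64 = 2.395×10^5 mm⁴
I = 2.395×10^5 mm⁴ = 2.395×10^-7 m⁴
Effective length L_e = K·L = 0.7 × 1.90 = 1.330 m
P_cr = π²EI / L_e² = π² × 197×10⁹ × 2.395×10^-7 / 1.330² = 2.633×10^5 N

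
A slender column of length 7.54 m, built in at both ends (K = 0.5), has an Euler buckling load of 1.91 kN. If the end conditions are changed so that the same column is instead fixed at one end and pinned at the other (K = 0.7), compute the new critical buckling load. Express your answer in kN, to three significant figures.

P_cr ∝ 1/K², so P_cr,new = P_cr,old × (K_old/K_new)² = 1.91 × (0.5/0.7)²
= 1.91 × 0.5102 = 0.974 kN

P_cr ≈ 0.974 kN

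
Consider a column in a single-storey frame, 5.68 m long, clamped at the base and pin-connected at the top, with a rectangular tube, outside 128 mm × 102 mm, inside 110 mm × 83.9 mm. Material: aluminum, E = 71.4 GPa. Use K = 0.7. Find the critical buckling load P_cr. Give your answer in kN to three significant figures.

Weak-axis I_min = (h_o·b_o³ − h_i·b_i³)/12 with b_o = 102, b_i = 83.90 mm (shorter outer/inner sides).
I_min = (128×102³ − 110.0×83.90³)/12 = 5.906×10^6 mm⁴
I = 5.906×10^6 mm⁴ = 5.906×10^-6 m⁴
Effective length L_e = K·L = 0.7 × 5.68 = 3.976 m
P_cr = π²EI / L_e² = π² × 71.4×10⁹ × 5.906×10^-6 / 3.976² = 2.633×10^5 N

P_cr ≈ 263 kN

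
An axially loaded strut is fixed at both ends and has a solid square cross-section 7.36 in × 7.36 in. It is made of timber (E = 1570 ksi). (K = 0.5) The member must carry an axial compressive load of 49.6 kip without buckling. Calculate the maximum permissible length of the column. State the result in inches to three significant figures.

I = a⁴/12 = 7.36⁴/12 = 244.5 in⁴
At the buckling limit P_cr = P = 4.960×10^4 lb
From P_cr = π²EI/(K·L)²:  L = (1/K)·√(π²EI/P_cr) = (1/0.5)·√(π²×1.57×10^6×244.5/4.960×10^4)
L = 553 in

L_max ≈ 553 in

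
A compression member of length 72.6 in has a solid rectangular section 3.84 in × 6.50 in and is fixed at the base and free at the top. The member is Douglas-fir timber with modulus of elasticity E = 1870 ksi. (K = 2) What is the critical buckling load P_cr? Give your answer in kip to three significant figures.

P_cr ≈ 26.8 kip

Buckling occurs about the weak axis: I_min = h·b³/12 with b = 3.84 in (the shorter side).
I_min = 6.50×3.84³/12 = 30.67 in⁴
Effective length L_e = K·L = 2 × 72.6 = 145.2 in
P_cr = π²EI / L_e² = π² × 1870×10³ × 30.67 / 145.2² = 2.685×10^4 lb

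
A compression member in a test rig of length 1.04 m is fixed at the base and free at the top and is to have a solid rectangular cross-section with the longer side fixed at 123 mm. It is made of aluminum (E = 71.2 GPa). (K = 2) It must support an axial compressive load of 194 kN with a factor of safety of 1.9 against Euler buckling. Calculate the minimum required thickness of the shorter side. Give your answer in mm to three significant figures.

b ≈ 60.5 mm

Required P_cr = n·P = 1.9 × 194 = 368.6 kN
L_e = K·L = 2 × 1.04 = 2.080 m
Required I = P_cr·L_e²/(π²E) = 3.686×10^5 × 2.080² / (π² × 7.12×10^10) = 2.269×10^-6 m⁴
I_req = 2.269×10^6 mm⁴
Rectangle, weak axis: I_min = h·b³/12 with h = 123 mm fixed  ⇒  b = (12I/h)^(1/3) = 60.5 mm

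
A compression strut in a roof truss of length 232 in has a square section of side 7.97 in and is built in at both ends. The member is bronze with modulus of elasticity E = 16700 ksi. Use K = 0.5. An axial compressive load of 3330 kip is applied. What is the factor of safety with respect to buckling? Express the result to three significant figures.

n ≈ 1.24

I = a⁴/12 = 7.97⁴/12 = 336.2 in⁴
Effective length L_e = K·L = 0.5 × 232 = 116.0 in
P_cr = π²EI / L_e² = π² × 16700×10³ × 336.2 / 116.0² = 4.119×10^6 lb
Factor of safety n = P_cr / P = 4118.6 / 3330 = 1.24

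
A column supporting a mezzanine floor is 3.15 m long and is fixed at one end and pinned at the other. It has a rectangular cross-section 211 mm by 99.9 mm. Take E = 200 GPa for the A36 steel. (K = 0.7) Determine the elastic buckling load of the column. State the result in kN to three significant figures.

Buckling occurs about the weak axis: I_min = h·b³/12 with b = 99.9 mm (the shorter side).
I_min = 211×99.9³/12 = 1.753×10^7 mm⁴
I = 1.753×10^7 mm⁴ = 1.753×10^-5 m⁴
Effective length L_e = K·L = 0.7 × 3.15 = 2.205 m
P_cr = π²EI / L_e² = π² × 200×10⁹ × 1.753×10^-5 / 2.205² = 7.117×10^6 N

P_cr ≈ 7120 kN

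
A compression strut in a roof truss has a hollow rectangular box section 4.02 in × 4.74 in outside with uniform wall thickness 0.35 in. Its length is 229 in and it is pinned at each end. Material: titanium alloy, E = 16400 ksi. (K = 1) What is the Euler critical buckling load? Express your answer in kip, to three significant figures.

Inner dimensions: h_i = 4.74 − 2×0.35 = 4.040 in, b_i = 4.02 − 2×0.35 = 3.320 in
Weak-axis I_min = (h_o·b_o³ − h_i·b_i³)/12 with b_o = 4.02, b_i = 3.320 in (shorter outer/inner sides).
I_min = (4.74×4.02³ − 4.040×3.320³)/12 = 13.34 in⁴
Effective length L_e = K·L = 1 × 229 = 229.0 in
P_cr = π²EI / L_e² = π² × 16400×10³ × 13.34 / 229.0² = 4.118×10^4 lb

P_cr ≈ 41.2 kip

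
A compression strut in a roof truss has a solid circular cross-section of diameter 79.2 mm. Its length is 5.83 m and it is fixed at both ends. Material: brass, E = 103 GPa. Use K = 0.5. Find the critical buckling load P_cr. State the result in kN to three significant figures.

P_cr ≈ 231 kN

I = πd⁴/64 = π×79.2⁴/64 = 1.931×10^6 mm⁴
I = 1.931×10^6 mm⁴ = 1.931×10^-6 m⁴
Effective length L_e = K·L = 0.5 × 5.83 = 2.915 m
P_cr = π²EI / L_e² = π² × 103×10⁹ × 1.931×10^-6 / 2.915² = 2.311×10^5 N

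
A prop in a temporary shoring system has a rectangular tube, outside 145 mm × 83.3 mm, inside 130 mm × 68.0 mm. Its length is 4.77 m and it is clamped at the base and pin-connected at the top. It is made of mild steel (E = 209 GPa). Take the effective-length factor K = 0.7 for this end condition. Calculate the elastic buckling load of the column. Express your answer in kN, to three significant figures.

Weak-axis I_min = (h_o·b_o³ − h_i·b_i³)/12 with b_o = 83.3, b_i = 68.00 mm (shorter outer/inner sides).
I_min = (145×83.3³ − 130.0×68.00³)/12 = 3.578×10^6 mm⁴
I = 3.578×10^6 mm⁴ = 3.578×10^-6 m⁴
Effective length L_e = K·L = 0.7 × 4.77 = 3.339 m
P_cr = π²EI / L_e² = π² × 209×10⁹ × 3.578×10^-6 / 3.339² = 6.620×10^5 N

P_cr ≈ 662 kN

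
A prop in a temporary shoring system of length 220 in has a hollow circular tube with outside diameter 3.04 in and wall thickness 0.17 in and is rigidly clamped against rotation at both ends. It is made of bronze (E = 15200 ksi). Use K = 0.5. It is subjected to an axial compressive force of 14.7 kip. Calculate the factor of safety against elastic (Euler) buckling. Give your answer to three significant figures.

Inner diameter d_i = 3.04 − 2×0.17 = 2.700 in
I = π(d_o⁴ − d_i⁴)/64 = π(3.04⁴ − 2.700⁴)/64 = 1.584 in⁴
Effective length L_e = K·L = 0.5 × 220 = 110.0 in
P_cr = π²EI / L_e² = π² × 15200×10³ × 1.584 / 110.0² = 1.964×10^4 lb
Factor of safety n = P_cr / P = 19.635 / 14.7 = 1.34

n ≈ 1.34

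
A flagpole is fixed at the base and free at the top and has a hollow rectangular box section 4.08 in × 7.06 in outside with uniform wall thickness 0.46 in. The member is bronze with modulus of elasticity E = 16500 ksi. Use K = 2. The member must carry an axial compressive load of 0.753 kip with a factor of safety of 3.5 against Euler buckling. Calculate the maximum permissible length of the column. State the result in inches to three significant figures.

Inner dimensions: h_i = 7.06 − 2×0.46 = 6.140 in, b_i = 4.08 − 2×0.46 = 3.160 in
Weak-axis I_min = (h_o·b_o³ − h_i·b_i³)/12 with b_o = 4.08, b_i = 3.160 in (shorter outer/inner sides).
I_min = (7.06×4.08³ − 6.140×3.160³)/12 = 23.81 in⁴
Required critical load P_cr = n·P = 3.5 × 0.753 = 2.636 kip = 2.635×10^3 lb
From P_cr = π²EI/(K·L)²:  L = (1/K)·√(π²EI/P_cr) = (1/2)·√(π²×1.65×10^7×23.81/2.635×10^3)
L = 607 in

L_max ≈ 607 in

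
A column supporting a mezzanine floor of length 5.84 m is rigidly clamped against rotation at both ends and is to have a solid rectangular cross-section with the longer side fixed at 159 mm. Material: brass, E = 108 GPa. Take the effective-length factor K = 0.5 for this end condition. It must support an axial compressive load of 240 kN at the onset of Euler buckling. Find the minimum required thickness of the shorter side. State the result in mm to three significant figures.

L_e = K·L = 0.5 × 5.84 = 2.920 m
Required I = P_cr·L_e²/(π²E) = 2.400×10^5 × 2.920² / (π² × 1.08×10^11) = 1.920×10^-6 m⁴
I_req = 1.920×10^6 mm⁴
Rectangle, weak axis: I_min = h·b³/12 with h = 159 mm fixed  ⇒  b = (12I/h)^(1/3) = 52.5 mm

b ≈ 52.5 mm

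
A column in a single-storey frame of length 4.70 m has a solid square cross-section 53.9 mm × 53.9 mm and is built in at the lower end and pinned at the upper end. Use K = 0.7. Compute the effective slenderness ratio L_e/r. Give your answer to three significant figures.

λ ≈ 211

For a square r = a/√12 = 53.9/√12 = 15.56 mm
L_e = K·L = 0.7 × 4.70 m = 3.290 m = 3290.0 mm
λ = L_e / r_min = 3290.0 / 15.56 = 211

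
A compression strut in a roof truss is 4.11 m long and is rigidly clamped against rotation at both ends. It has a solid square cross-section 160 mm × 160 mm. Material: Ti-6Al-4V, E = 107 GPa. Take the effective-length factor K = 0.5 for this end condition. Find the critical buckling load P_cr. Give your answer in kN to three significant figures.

I = a⁴/12 = 160⁴/12 = 5.461×10^7 mm⁴
I = 5.461×10^7 mm⁴ = 5.461×10^-5 m⁴
Effective length L_e = K·L = 0.5 × 4.11 = 2.055 m
P_cr = π²EI / L_e² = π² × 107×10⁹ × 5.461×10^-5 / 2.055² = 1.366×10^7 N

P_cr ≈ 13700 kN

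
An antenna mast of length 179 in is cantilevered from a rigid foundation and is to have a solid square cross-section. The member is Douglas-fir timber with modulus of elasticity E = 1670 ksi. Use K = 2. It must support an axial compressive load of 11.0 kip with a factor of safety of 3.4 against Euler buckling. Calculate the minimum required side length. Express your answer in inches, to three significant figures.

Required P_cr = n·P = 3.4 × 11.0 = 37.40 kip
L_e = K·L = 2 × 179 = 358.0 in
Required I = P_cr·L_e²/(π²E) = 3.740×10^4 × 358.0² / (π² × 1.67×10^6) = 290.8 in⁴
Solid square: I = a⁴/12  ⇒  a = (12I)^(1/4) = (12×290.8)^(1/4) = 7.69 in

a ≈ 7.69 in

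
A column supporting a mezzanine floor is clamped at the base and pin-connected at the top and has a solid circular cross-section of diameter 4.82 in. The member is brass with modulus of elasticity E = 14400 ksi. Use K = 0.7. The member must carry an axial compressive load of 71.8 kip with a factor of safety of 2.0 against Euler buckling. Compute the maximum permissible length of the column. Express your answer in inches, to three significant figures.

I = πd⁴/64 = π×4.82⁴/64 = 26.49 in⁴
Required critical load P_cr = n·P = 2.0 × 71.8 = 143.6 kip = 1.436×10^5 lb
From P_cr = π²EI/(K·L)²:  L = (1/K)·√(π²EI/P_cr) = (1/0.7)·√(π²×1.44×10^7×26.49/1.436×10^5)
L = 231 in

L_max ≈ 231 in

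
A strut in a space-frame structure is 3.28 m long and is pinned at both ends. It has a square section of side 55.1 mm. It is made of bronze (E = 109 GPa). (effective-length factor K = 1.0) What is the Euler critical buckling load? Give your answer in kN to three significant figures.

I = a⁴/12 = 55.1⁴/12 = 7.681×10^5 mm⁴
I = 7.681×10^5 mm⁴ = 7.681×10^-7 m⁴
Effective length L_e = K·L = 1 × 3.28 = 3.280 m
P_cr = π²EI / L_e² = π² × 109×10⁹ × 7.681×10^-7 / 3.280² = 7.681×10^4 N

P_cr ≈ 76.8 kN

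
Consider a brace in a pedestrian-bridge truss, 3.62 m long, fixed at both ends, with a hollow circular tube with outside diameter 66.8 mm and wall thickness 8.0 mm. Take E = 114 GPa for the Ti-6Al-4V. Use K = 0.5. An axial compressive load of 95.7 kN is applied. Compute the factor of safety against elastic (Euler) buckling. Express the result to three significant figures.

Inner diameter d_i = 66.8 − 2×8.0 = 50.80 mm
I = π(d_o⁴ − d_i⁴)/64 = π(66.8⁴ − 50.80⁴)/64 = 6.505×10^5 mm⁴
I = 6.505×10^5 mm⁴ = 6.505×10^-7 m⁴
Effective length L_e = K·L = 0.5 × 3.62 = 1.810 m
P_cr = π²EI / L_e² = π² × 114×10⁹ × 6.505×10^-7 / 1.810² = 2.234×10^5 N
Factor of safety n = P_cr / P = 223.41 / 95.7 = 2.33

n ≈ 2.33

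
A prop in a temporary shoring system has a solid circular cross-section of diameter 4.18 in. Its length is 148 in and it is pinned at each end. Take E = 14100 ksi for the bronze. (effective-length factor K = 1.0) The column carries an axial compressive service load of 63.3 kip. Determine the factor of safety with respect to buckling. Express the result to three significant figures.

I = πd⁴/64 = π×4.18⁴/64 = 14.99 in⁴
Effective length L_e = K·L = 1 × 148 = 148.0 in
P_cr = π²EI / L_e² = π² × 14100×10³ × 14.99 / 148.0² = 9.521×10^4 lb
Factor of safety n = P_cr / P = 95.207 / 63.3 = 1.50

n ≈ 1.50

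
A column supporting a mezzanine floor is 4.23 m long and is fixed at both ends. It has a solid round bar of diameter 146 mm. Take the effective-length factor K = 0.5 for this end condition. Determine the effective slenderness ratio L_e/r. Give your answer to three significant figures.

For a solid circle r = d/4 = 146/4 = 36.50 mm
L_e = K·L = 0.5 × 4.23 m = 2.115 m = 2115.0 mm
λ = L_e / r_min = 2115.0 / 36.50 = 57.9

λ ≈ 57.9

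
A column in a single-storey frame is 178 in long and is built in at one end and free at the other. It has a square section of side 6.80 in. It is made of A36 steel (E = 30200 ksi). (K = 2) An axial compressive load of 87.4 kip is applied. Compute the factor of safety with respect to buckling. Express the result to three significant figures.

n ≈ 4.79

I = a⁴/12 = 6.80⁴/12 = 178.2 in⁴
Effective length L_e = K·L = 2 × 178 = 356.0 in
P_cr = π²EI / L_e² = π² × 30200×10³ × 178.2 / 356.0² = 4.190×10^5 lb
Factor of safety n = P_cr / P = 419.05 / 87.4 = 4.79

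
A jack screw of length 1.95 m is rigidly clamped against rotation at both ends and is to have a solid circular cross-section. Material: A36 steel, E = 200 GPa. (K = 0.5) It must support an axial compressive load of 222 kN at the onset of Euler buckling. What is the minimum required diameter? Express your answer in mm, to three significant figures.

L_e = K·L = 0.5 × 1.95 = 0.9750 m
Required I = P_cr·L_e²/(π²E) = 2.220×10^5 × 0.9750² / (π² × 2.00×10^11) = 1.069×10^-7 m⁴
I_req = 1.069×10^5 mm⁴
Solid circle: I = πd⁴/64  ⇒  d = (64I/π)^(1/4) = (64×1.069×10^5/π)^(1/4) = 38.4 mm

d ≈ 38.4 mm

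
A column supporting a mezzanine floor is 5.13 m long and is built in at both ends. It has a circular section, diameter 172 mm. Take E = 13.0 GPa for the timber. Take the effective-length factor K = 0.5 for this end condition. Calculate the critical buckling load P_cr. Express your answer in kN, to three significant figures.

I = πd⁴/64 = π×172⁴/64 = 4.296×10^7 mm⁴
I = 4.296×10^7 mm⁴ = 4.296×10^-5 m⁴
Effective length L_e = K·L = 0.5 × 5.13 = 2.565 m
P_cr = π²EI / L_e² = π² × 13.0×10⁹ × 4.296×10^-5 / 2.565² = 8.378×10^5 N

P_cr ≈ 838 kN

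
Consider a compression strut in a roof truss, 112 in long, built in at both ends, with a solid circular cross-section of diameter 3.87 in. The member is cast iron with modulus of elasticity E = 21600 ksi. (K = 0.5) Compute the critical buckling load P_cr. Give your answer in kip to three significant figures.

P_cr ≈ 748 kip

I = πd⁴/64 = π×3.87⁴/64 = 11.01 in⁴
Effective length L_e = K·L = 0.5 × 112 = 56.00 in
P_cr = π²EI / L_e² = π² × 21600×10³ × 11.01 / 56.00² = 7.485×10^5 lb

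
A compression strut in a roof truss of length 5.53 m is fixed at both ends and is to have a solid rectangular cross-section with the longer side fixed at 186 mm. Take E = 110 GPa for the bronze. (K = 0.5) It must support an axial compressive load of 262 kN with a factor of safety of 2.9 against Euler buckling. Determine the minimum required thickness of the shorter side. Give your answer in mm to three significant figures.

b ≈ 70.1 mm

Required P_cr = n·P = 2.9 × 262 = 759.8 kN
L_e = K·L = 0.5 × 5.53 = 2.765 m
Required I = P_cr·L_e²/(π²E) = 7.598×10^5 × 2.765² / (π² × 1.10×10^11) = 5.351×10^-6 m⁴
I_req = 5.351×10^6 mm⁴
Rectangle, weak axis: I_min = h·b³/12 with h = 186 mm fixed  ⇒  b = (12I/h)^(1/3) = 70.1 mm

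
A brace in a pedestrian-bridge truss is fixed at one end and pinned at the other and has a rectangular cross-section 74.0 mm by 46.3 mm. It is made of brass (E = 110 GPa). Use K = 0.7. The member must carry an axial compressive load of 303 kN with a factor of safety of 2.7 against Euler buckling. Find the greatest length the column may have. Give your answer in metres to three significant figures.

Buckling occurs about the weak axis: I_min = h·b³/12 with b = 46.3 mm (the shorter side).
I_min = 74.0×46.3³/12 = 6.121×10^5 mm⁴
I = 6.121×10^-7 m⁴
Required critical load P_cr = n·P = 2.7 × 303 = 818.1 kN = 8.181×10^5 N
From P_cr = π²EI/(K·L)²:  L = (1/K)·√(π²EI/P_cr) = (1/0.7)·√(π²×1.10×10^11×6.121×10^-7/8.181×10^5)
L = 1.29 m

L_max ≈ 1.29 m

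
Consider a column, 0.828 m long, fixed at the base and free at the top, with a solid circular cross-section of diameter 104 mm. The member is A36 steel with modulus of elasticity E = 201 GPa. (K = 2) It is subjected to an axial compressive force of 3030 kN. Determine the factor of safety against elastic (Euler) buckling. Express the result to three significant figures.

n ≈ 1.37

I = πd⁴/64 = π×104⁴/64 = 5.743×10^6 mm⁴
I = 5.743×10^6 mm⁴ = 5.743×10^-6 m⁴
Effective length L_e = K·L = 2 × 0.828 = 1.656 m
P_cr = π²EI / L_e² = π² × 201×10⁹ × 5.743×10^-6 / 1.656² = 4.154×10^6 N
Factor of safety n = P_cr / P = 4154.1 / 3030 = 1.37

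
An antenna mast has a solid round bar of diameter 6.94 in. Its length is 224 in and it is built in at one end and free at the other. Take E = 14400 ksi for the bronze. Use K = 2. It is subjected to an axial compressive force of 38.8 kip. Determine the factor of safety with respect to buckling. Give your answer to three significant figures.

n ≈ 2.08

I = πd⁴/64 = π×6.94⁴/64 = 113.9 in⁴
Effective length L_e = K·L = 2 × 224 = 448.0 in
P_cr = π²EI / L_e² = π² × 14400×10³ × 113.9 / 448.0² = 8.063×10^4 lb
Factor of safety n = P_cr / P = 80.633 / 38.8 = 2.08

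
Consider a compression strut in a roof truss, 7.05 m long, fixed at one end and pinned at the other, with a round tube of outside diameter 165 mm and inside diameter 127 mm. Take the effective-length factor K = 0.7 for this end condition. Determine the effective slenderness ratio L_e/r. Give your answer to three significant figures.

λ ≈ 94.8

d_o = 165 mm, d_i = 127 mm
I = π(d_o⁴ − d_i⁴)/64 = π(165⁴ − 127.0⁴)/64 = 2.361×10^7 mm⁴
A = 8.715×10^3 mm²;  r_min = √(I/A) = √(2.361×10^7/8.715×10^3) = 52.05 mm
L_e = K·L = 0.7 × 7.05 m = 4.935 m = 4935.0 mm
λ = L_e / r_min = 4935.0 / 52.05 = 94.8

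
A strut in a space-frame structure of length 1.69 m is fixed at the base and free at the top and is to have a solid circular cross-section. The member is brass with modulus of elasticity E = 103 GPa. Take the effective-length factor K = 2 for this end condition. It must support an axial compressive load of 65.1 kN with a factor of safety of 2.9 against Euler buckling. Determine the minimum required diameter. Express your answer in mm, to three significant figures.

Required P_cr = n·P = 2.9 × 65.1 = 188.8 kN
L_e = K·L = 2 × 1.69 = 3.380 m
Required I = P_cr·L_e²/(π²E) = 1.888×10^5 × 3.380² / (π² × 1.03×10^11) = 2.122×10^-6 m⁴
I_req = 2.122×10^6 mm⁴
Solid circle: I = πd⁴/64  ⇒  d = (64I/π)^(1/4) = (64×2.122×10^6/π)^(1/4) = 81.1 mm

d ≈ 81.1 mm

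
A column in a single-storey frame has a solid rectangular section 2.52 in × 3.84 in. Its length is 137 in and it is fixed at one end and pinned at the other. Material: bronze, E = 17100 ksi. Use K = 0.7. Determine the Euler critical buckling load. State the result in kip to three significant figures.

Buckling occurs about the weak axis: I_min = h·b³/12 with b = 2.52 in (the shorter side).
I_min = 3.84×2.52³/12 = 5.121 in⁴
Effective length L_e = K·L = 0.7 × 137 = 95.90 in
P_cr = π²EI / L_e² = π² × 17100×10³ × 5.121 / 95.90² = 9.397×10^4 lb

P_cr ≈ 94.0 kip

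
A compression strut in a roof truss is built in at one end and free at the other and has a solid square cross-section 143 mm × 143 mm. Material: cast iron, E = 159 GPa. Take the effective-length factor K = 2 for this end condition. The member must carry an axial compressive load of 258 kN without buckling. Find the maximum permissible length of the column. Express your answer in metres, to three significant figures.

I = a⁴/12 = 143⁴/12 = 3.485×10^7 mm⁴
I = 3.485×10^-5 m⁴
At the buckling limit P_cr = P = 2.580×10^5 N
From P_cr = π²EI/(K·L)²:  L = (1/K)·√(π²EI/P_cr) = (1/2)·√(π²×1.59×10^11×3.485×10^-5/2.580×10^5)
L = 7.28 m

L_max ≈ 7.28 m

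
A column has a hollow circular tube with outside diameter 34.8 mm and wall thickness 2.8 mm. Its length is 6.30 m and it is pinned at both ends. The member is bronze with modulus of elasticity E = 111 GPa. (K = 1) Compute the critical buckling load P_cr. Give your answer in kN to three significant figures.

P_cr ≈ 1.00 kN

Inner diameter d_i = 34.8 − 2×2.8 = 29.20 mm
I = π(d_o⁴ − d_i⁴)/64 = π(34.8⁴ − 29.20⁴)/64 = 3.631×10^4 mm⁴
I = 3.631×10^4 mm⁴ = 3.631×10^-8 m⁴
Effective length L_e = K·L = 1 × 6.30 = 6.300 m
P_cr = π²EI / L_e² = π² × 111×10⁹ × 3.631×10^-8 / 6.300² = 1.002×10^3 N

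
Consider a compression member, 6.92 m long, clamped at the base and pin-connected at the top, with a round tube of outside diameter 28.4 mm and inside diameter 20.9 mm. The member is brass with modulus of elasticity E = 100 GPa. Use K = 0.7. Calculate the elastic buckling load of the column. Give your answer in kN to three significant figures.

d_o = 28.4 mm, d_i = 20.9 mm
I = π(d_o⁴ − d_i⁴)/64 = π(28.4⁴ − 20.90⁴)/64 = 2.257×10^4 mm⁴
I = 2.257×10^4 mm⁴ = 2.257×10^-8 m⁴
Effective length L_e = K·L = 0.7 × 6.92 = 4.844 m
P_cr = π²EI / L_e² = π² × 100×10⁹ × 2.257×10^-8 / 4.844² = 949.2 N

P_cr ≈ 0.949 kN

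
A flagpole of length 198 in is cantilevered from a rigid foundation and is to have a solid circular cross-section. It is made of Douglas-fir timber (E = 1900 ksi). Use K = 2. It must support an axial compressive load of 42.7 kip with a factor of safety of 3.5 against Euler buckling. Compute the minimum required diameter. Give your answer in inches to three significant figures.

Required P_cr = n·P = 3.5 × 42.7 = 149.5 kip
L_e = K·L = 2 × 198 = 396.0 in
Required I = P_cr·L_e²/(π²E) = 1.494×10^5 × 396.0² / (π² × 1.90×10^6) = 1.250×10^3 in⁴
Solid circle: I = πd⁴/64  ⇒  d = (64I/π)^(1/4) = (64×1.250×10^3/π)^(1/4) = 12.6 in

d ≈ 12.6 in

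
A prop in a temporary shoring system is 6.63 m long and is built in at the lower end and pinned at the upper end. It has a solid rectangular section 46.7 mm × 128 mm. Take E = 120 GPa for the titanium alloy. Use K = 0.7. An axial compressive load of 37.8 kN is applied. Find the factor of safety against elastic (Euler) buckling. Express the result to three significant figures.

Buckling occurs about the weak axis: I_min = h·b³/12 with b = 46.7 mm (the shorter side).
I_min = 128×46.7³/12 = 1.086×10^6 mm⁴
I = 1.086×10^6 mm⁴ = 1.086×10^-6 m⁴
Effective length L_e = K·L = 0.7 × 6.63 = 4.641 m
P_cr = π²EI / L_e² = π² × 120×10⁹ × 1.086×10^-6 / 4.641² = 5.974×10^4 N
Factor of safety n = P_cr / P = 59.736 / 37.8 = 1.58

n ≈ 1.58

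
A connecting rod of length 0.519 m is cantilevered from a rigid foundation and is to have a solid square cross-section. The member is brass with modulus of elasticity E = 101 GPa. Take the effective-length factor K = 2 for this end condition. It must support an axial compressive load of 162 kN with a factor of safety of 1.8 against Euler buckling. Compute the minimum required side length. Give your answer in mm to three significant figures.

Required P_cr = n·P = 1.8 × 162 = 291.6 kN
L_e = K·L = 2 × 0.519 = 1.038 m
Required I = P_cr·L_e²/(π²E) = 2.916×10^5 × 1.038² / (π² × 1.01×10^11) = 3.152×10^-7 m⁴
I_req = 3.152×10^5 mm⁴
Solid square: I = a⁴/12  ⇒  a = (12I)^(1/4) = (12×3.152×10^5)^(1/4) = 44.1 mm

a ≈ 44.1 mm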